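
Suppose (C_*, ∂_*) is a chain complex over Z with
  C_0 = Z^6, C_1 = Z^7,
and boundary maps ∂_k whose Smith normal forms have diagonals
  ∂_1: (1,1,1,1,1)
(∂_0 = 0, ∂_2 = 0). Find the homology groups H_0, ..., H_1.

H_0: b_0 = 6 − 0 − 5 = 1; torsion from ∂_1 factors > 1: none. So H_0 = Z.
H_1: b_1 = 7 − 5 − 0 = 2; torsion from ∂_2 factors > 1: none. So H_1 = Z^2.

H_0 = Z,  H_1 = Z^2.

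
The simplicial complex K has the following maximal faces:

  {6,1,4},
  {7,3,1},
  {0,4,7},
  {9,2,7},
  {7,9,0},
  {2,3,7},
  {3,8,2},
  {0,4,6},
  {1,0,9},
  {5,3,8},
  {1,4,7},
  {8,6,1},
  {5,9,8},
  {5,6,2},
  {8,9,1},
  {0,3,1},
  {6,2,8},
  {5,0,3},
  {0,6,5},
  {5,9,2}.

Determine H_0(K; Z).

H_0 ≅ Z.

Order the vertices as 0 < 1 < 2 < 3 < 4 < 5 < 6 < 7 < 8 < 9. Listing each simplex with vertices in this order, K has dimension 2 with simplices:

  0-simplices (10): [0], [1], [2], [3], [4], [5], [6], [7], [8], [9]
  1-simplices (30): (30 of them)
  2-simplices (20): (20 of them)

Hence C_0 ≅ Z^10, C_1 ≅ Z^30, C_2 ≅ Z^20.

∂_1: C_1 → C_0 maps an edge to its endpoints' difference, ∂[p,q] = q − p. For instance
  ∂[1,6] = [6] − [1].
As a 10×30 matrix over Z this has rank 9, with invariant factors (1,1,1,1,1,1,1,1,1).

Boundary ∂_2: C_2 → C_1 acts by ∂[p,q,r] = [q,r] − [p,r] + [p,q]. For instance
  ∂[0,1,9] = [1,9] − [0,9] + [0,1],
  ∂[2,6,8] = [6,8] − [2,8] + [2,6].
The 30×20 boundary matrix has rank 20 and Smith normal form diag(1,1,1,1,1,1,1,1,1,1,1,1,1,1,1,1,1,1,1,2).

Computing H_k = (kernel of ∂_k) / (image of ∂_{k+1}):

  H_0: rank C_0 − rank ∂_1 = 10 − 9 = 1, and the invariant factors of ∂_1 are all 1, so H_0 = Z.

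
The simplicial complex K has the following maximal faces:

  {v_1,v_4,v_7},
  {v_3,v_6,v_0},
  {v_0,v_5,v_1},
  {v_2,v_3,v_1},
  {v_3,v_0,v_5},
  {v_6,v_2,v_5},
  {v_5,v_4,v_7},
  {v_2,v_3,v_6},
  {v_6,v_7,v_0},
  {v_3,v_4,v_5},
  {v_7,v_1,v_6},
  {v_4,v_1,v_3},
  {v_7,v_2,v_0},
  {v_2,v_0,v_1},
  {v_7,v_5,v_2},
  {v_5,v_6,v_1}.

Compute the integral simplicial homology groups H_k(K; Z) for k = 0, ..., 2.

K has 8 vertices, 24 edges, 16 triangles.
rank ∂_0 = 0, rank ∂_1 = 7 ⇒ b_0 = 8 − 0 − 7 = 1; all invariant factors of ∂_1 are 1 so no torsion. So H_0 ≅ Z.
rank ∂_1 = 7, rank ∂_2 = 15 ⇒ b_1 = 24 − 7 − 15 = 2; all invariant factors of ∂_2 are 1 so no torsion. So H_1 ≅ Z^2.
rank ∂_2 = 15, rank ∂_3 = 0 ⇒ b_2 = 16 − 15 − 0 = 1. So H_2 ≅ Z.

H_0 = Z,  H_1 = Z^2,  H_2 = Z.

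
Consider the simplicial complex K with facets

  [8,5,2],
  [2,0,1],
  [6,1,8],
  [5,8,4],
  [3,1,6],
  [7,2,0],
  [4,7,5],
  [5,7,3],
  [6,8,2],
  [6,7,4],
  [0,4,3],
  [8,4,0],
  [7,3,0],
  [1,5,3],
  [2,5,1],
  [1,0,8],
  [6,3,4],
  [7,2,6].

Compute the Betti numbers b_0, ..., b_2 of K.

b_0 = 1, b_1 = 1, b_2 = 0.

Order the vertices as 0 < 1 < 2 < 3 < 4 < 5 < 6 < 7 < 8. Listing each simplex with vertices in this order, K has dimension 2 with simplices:

  0-simplices (9): [0], [1], [2], [3], [4], [5], [6], [7], [8]
  1-simplices (27): (27 of them)
  2-simplices (18): [0,1,2], [0,1,8], [0,2,7], [0,3,4], [0,3,7], [0,4,8], [1,2,5], [1,3,5], [1,3,6], [1,6,8], [2,5,8], [2,6,7], [2,6,8], [3,4,6], [3,5,7], [4,5,7], [4,5,8], [4,6,7]

Hence C_0 ≅ Z^9, C_1 ≅ Z^27, C_2 ≅ Z^18.

The boundary map ∂_1: C_1 → C_0 sends each edge [p,q] (with p < q) to q − p.
As a 9×27 matrix over Z this has rank 8, with invariant factors (1,1,1,1,1,1,1,1).

Boundary ∂_2: C_2 → C_1 maps a triangle to the signed sum of its edges. For instance
  ∂[2,6,7] = [6,7] − [2,7] + [2,6],
  ∂[0,3,4] = [3,4] − [0,4] + [0,3].
The resulting 27×18 matrix has rank 18, and its Smith normal form has invariant factors (1,1,1,1,1,1,1,1,1,1,1,1,1,1,1,1,1,2).

Reading off H_k = ker ∂_k / im ∂_{k+1}:

  H_0: rank C_0 − rank ∂_1 = 9 − 8 = 1, and the invariant factors of ∂_1 are all 1, so H_0 = Z.
  H_1: rank ker ∂_1 − rank ∂_2 = (27 − 8) − 18 = 1, and ∂_2 has invariant factor 2 > 1, so H_1 = Z ⊕ Z/2Z.
  H_2: rank ker ∂_2 − rank ∂_3 = (18 − 18) − 0 = 0, and there is no ∂_3, so H_2 = 0.

Hence the Betti numbers are b_0 = 1, b_1 = 1, b_2 = 0.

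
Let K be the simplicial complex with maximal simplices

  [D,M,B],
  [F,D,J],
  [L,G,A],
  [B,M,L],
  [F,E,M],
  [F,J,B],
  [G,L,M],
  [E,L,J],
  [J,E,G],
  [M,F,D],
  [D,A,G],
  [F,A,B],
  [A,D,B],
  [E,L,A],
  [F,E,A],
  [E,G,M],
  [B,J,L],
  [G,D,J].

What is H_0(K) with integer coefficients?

Take the total order A < B < D < E < F < G < J < L < M on the vertex set. Then K (dimension 2) consists of the simplices:

  0-simplices (9): A, B, D, E, F, G, J, L, M
  1-simplices (27): AB, AD, AE, AF, AG, AL, BD, BF, BJ, BL, BM, DF, DG, DJ, DM, EF, EG, EJ, EL, EM, FJ, FM, GJ, GL, GM, JL, LM
  2-simplices (18): ABD, ABF, ADG, AEF, AEL, AGL, BDM, BFJ, BJL, BLM, DFJ, DFM, DGJ, EFM, EGJ, EGM, EJL, GLM

so the chain groups are C_0 ≅ Z^9, C_1 ≅ Z^27, C_2 ≅ Z^18.

The boundary map ∂_1: C_1 → C_0 sends each edge [p,q] (with p < q) to q − p. For instance
  ∂BJ = J − B.
As a 9×27 matrix over Z this has rank 8, with invariant factors (1,1,1,1,1,1,1,1).

Boundary ∂_2: C_2 → C_1 acts by ∂[p,q,r] = [q,r] − [p,r] + [p,q]. For instance
  ∂EGJ = GJ − EJ + EG,
  ∂BDM = DM − BM + BD.
The resulting 27×18 matrix has rank 18, and its Smith normal form has invariant factors (1,1,1,1,1,1,1,1,1,1,1,1,1,1,1,1,1,2).

Reading off H_k = ker ∂_k / im ∂_{k+1}:

  H_0: rank C_0 − rank ∂_1 = 9 − 8 = 1, and the invariant factors of ∂_1 are all 1, so H_0 = Z.

H_0 = Z.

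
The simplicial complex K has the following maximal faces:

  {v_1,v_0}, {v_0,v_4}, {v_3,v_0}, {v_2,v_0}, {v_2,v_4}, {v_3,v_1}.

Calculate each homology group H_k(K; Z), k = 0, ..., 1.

H_0 = Z,  H_1 = Z^2.

Take the total order v_0 < v_1 < v_2 < v_3 < v_4 on the vertex set. Then K (dimension 1) consists of the simplices:

  0-simplices (5): [v_0], [v_1], [v_2], [v_3], [v_4]
  1-simplices (6): [v_0,v_1], [v_0,v_2], [v_0,v_3], [v_0,v_4], [v_1,v_3], [v_2,v_4]

so the chain groups are C_0 ≅ Z^5, C_1 ≅ Z^6.

∂_1: C_1 → C_0 maps an edge to its endpoints' difference, ∂[p,q] = q − p. For instance
  ∂[v_0,v_3] = [v_3] − [v_0].
As a 5×6 matrix over Z this has rank 4, with invariant factors (1,1,1,1).

From H_k ≅ ker(∂_k) / im(∂_{k+1}) we obtain:

  H_0: rank C_0 − rank ∂_1 = 5 − 4 = 1, and the invariant factors of ∂_1 are all 1, so H_0 = Z.
  H_1: rank ker ∂_1 − rank ∂_2 = (6 − 4) − 0 = 2, and there is no ∂_2, so H_1 = Z^2.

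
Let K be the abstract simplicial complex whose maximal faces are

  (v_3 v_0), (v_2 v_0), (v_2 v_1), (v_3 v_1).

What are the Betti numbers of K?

b_0 = 1, b_1 = 1.

Fix the vertex order v_0 < v_1 < v_2 < v_3 and write every simplex with vertices in increasing order. Then dim K = 1 and the simplices of K are:

  0-simplices (4): [v_0], [v_1], [v_2], [v_3]
  1-simplices (4): [v_0,v_2], [v_0,v_3], [v_1,v_2], [v_1,v_3]

Hence C_0 ≅ Z^4, C_1 ≅ Z^4.

Boundary ∂_1: C_1 → C_0 sends each edge [p,q] (with p < q) to q − p. For instance
  ∂[v_0,v_2] = [v_2] − [v_0].
The 4×4 boundary matrix has rank 3 and Smith normal form diag(1,1,1).

Reading off H_k = ker ∂_k / im ∂_{k+1}:

  H_0: rank C_0 − rank ∂_1 = 4 − 3 = 1, and the invariant factors of ∂_1 are all 1, so H_0 = Z.
  H_1: rank ker ∂_1 − rank ∂_2 = (4 − 3) − 0 = 1, and there is no ∂_2, so H_1 = Z.

As a check, the Euler characteristic is 4 − 4 = 0, which agrees with 1 − 1 = 0.

Hence the Betti numbers are b_0 = 1, b_1 = 1.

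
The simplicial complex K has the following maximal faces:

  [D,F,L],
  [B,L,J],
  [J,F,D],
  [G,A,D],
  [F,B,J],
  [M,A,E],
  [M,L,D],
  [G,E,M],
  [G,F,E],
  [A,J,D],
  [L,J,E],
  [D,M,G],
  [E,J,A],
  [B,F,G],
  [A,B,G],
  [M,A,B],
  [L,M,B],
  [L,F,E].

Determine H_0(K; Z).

H_0 = Z.

Fix the vertex order A < B < D < E < F < G < J < L < M and write every simplex with vertices in increasing order. Then dim K = 2 and the simplices of K are:

  0-simplices (9): A, B, D, E, F, G, J, L, M
  1-simplices (27): AB, AD, AE, AG, AJ, AM, BF, BG, BJ, BL, BM, DF, DG, DJ, DL, DM, EF, EG, EJ, EL, EM, FG, FJ, FL, GM, JL, LM
  2-simplices (18): ABG, ABM, ADG, ADJ, AEJ, AEM, BFG, BFJ, BJL, BLM, DFJ, DFL, DGM, DLM, EFG, EFL, EGM, EJL

giving chain groups C_0 ≅ Z^9, C_1 ≅ Z^27, C_2 ≅ Z^18.

The boundary map ∂_1: C_1 → C_0 sends each edge [p,q] (with p < q) to q − p. For instance
  ∂FL = L − F.
As a 9×27 matrix over Z this has rank 8, with invariant factors (1,1,1,1,1,1,1,1).

∂_2: C_2 → C_1 maps a triangle to the signed sum of its edges. For instance
  ∂BFJ = FJ − BJ + BF,
  ∂DFJ = FJ − DJ + DF.
This gives a 27×18 integer matrix of rank 18; reducing to Smith normal form yields diagonal entries (1,1,1,1,1,1,1,1,1,1,1,1,1,1,1,1,1,2).

Computing H_k = (kernel of ∂_k) / (image of ∂_{k+1}):

  H_0: rank C_0 − rank ∂_1 = 9 − 8 = 1, and the invariant factors of ∂_1 are all 1, so H_0 ≅ Z.

(K is a triangulation of the Klein bottle.)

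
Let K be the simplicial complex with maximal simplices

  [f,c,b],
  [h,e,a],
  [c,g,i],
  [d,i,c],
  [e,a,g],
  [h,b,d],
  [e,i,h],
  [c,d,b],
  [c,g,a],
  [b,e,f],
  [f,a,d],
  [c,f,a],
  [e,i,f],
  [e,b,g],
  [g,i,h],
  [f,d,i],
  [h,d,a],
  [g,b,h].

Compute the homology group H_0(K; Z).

Take the total order a < b < c < d < e < f < g < h < i on the vertex set. Then K (dimension 2) consists of the simplices:

  0-simplices (9): a, b, c, d, e, f, g, h, i
  1-simplices (27): ac, ad, ae, af, ag, ah, bc, bd, be, bf, bg, bh, cd, cf, cg, ci, df, dh, di, ef, eg, eh, ei, fi, gh, gi, hi
  2-simplices (18): acf, acg, adf, adh, aeg, aeh, bcd, bcf, bdh, bef, beg, bgh, cdi, cgi, dfi, efi, ehi, ghi

so the chain groups are C_0 ≅ Z^9, C_1 ≅ Z^27, C_2 ≅ Z^18.

∂_1: C_1 → C_0 is given by ∂[p,q] = [q] − [p].
This gives a 9×27 integer matrix of rank 8; reducing to Smith normal form yields diagonal entries (1,1,1,1,1,1,1,1).

∂_2: C_2 → C_1 acts by ∂[p,q,r] = [q,r] − [p,r] + [p,q]. For instance
  ∂efi = fi − ei + ef,
  ∂dfi = fi − di + df.
The resulting 27×18 matrix has rank 18, and its Smith normal form has invariant factors (1,1,1,1,1,1,1,1,1,1,1,1,1,1,1,1,1,2).

From H_k ≅ ker(∂_k) / im(∂_{k+1}) we obtain:

  H_0: rank C_0 − rank ∂_1 = 9 − 8 = 1, and the invariant factors of ∂_1 are all 1, so H_0 = Z.

(K is a triangulation of the Klein bottle.)

H_0 ≅ Z.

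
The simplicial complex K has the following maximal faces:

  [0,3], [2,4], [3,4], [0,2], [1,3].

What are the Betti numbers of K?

We work with the vertex ordering 0 < 1 < 2 < 3 < 4. The simplices of K, each written with vertices in increasing order, are:

  0-simplices (5): [0], [1], [2], [3], [4]
  1-simplices (5): [0,2], [0,3], [1,3], [2,4], [3,4]

Hence C_0 ≅ Z^5, C_1 ≅ Z^5.

∂_1: C_1 → C_0 is given by ∂[p,q] = [q] − [p]. For instance
  ∂[2,4] = [4] − [2].
The resulting 5×5 matrix has rank 4, and its Smith normal form has invariant factors (1,1,1,1).

Now H_k = ker ∂_k / im ∂_{k+1}, so:

  H_0: rank C_0 − rank ∂_1 = 5 − 4 = 1, and the invariant factors of ∂_1 are all 1, so H_0 = Z.
  H_1: rank ker ∂_1 − rank ∂_2 = (5 − 4) − 0 = 1, and there is no ∂_2, so H_1 = Z.

Hence the Betti numbers are b_0 = 1, b_1 = 1.

b_0 = 1, b_1 = 1.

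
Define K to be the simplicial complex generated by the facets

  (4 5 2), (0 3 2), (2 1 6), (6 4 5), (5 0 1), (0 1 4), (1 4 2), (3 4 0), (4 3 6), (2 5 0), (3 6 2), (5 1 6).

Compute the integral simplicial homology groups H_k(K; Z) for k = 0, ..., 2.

H_0 = Z,  H_1 = Z/2Z,  H_2 = 0.

Order the vertices as 0 < 1 < 2 < 3 < 4 < 5 < 6. Listing each simplex with vertices in this order, K has dimension 2 with simplices:

  0-simplices (7): [0], [1], [2], [3], [4], [5], [6]
  1-simplices (18): [0,1], [0,2], [0,3], [0,4], [0,5], [1,2], [1,4], [1,5], [1,6], [2,3], [2,4], [2,5], [2,6], [3,4], [3,6], [4,5], [4,6], [5,6]
  2-simplices (12): [0,1,4], [0,1,5], [0,2,3], [0,2,5], [0,3,4], [1,2,4], [1,2,6], [1,5,6], [2,3,6], [2,4,5], [3,4,6], [4,5,6]

Hence C_0 ≅ Z^7, C_1 ≅ Z^18, C_2 ≅ Z^12.

Boundary ∂_1: C_1 → C_0 maps an edge to its endpoints' difference, ∂[p,q] = q − p.
The 7×18 boundary matrix has rank 6 and Smith normal form diag(1,1,1,1,1,1).

Boundary ∂_2: C_2 → C_1 sends each 2-simplex [p,q,r] to [q,r] − [p,r] + [p,q]. For instance
  ∂[0,2,5] = [2,5] − [0,5] + [0,2],
  ∂[0,1,4] = [1,4] − [0,4] + [0,1].
The resulting 18×12 matrix has rank 12, and its Smith normal form has invariant factors (1,1,1,1,1,1,1,1,1,1,1,2).

Now H_k = ker ∂_k / im ∂_{k+1}, so:

  H_0: rank C_0 − rank ∂_1 = 7 − 6 = 1, and the invariant factors of ∂_1 are all 1, so H_0 = Z.
  H_1: rank ker ∂_1 − rank ∂_2 = (18 − 6) − 12 = 0, and ∂_2 has invariant factor 2 > 1, so H_1 = Z/2Z.
  H_2: rank ker ∂_2 − rank ∂_3 = (12 − 12) − 0 = 0, and there is no ∂_3, so H_2 = 0.

As a check, the Euler characteristic is 7 − 18 + 12 = 1, which agrees with 1 − 0 + 0 = 1.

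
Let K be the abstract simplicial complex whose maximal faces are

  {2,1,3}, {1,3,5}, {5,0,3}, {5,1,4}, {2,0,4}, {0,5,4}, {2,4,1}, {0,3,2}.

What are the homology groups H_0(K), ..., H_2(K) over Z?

We work with the vertex ordering 0 < 1 < 2 < 3 < 4 < 5. The simplices of K, each written with vertices in increasing order, are:

  0-simplices (6): [0], [1], [2], [3], [4], [5]
  1-simplices (12): [0,2], [0,3], [0,4], [0,5], [1,2], [1,3], [1,4], [1,5], [2,3], [2,4], [3,5], [4,5]
  2-simplices (8): [0,2,3], [0,2,4], [0,3,5], [0,4,5], [1,2,3], [1,2,4], [1,3,5], [1,4,5]

Hence C_0 ≅ Z^6, C_1 ≅ Z^12, C_2 ≅ Z^8.

The boundary map ∂_1: C_1 → C_0 maps an edge to its endpoints' difference, ∂[p,q] = q − p. For instance
  ∂[0,3] = [3] − [0].
This gives a 6×12 integer matrix of rank 5; reducing to Smith normal form yields diagonal entries (1,1,1,1,1).

Boundary ∂_2: C_2 → C_1 maps a triangle to the signed sum of its edges. For instance
  ∂[1,4,5] = [4,5] − [1,5] + [1,4],
  ∂[1,3,5] = [3,5] − [1,5] + [1,3].
This gives a 12×8 integer matrix of rank 7; reducing to Smith normal form yields diagonal entries (1,1,1,1,1,1,1).

From H_k ≅ ker(∂_k) / im(∂_{k+1}) we obtain:

  H_0: rank C_0 − rank ∂_1 = 6 − 5 = 1, and the invariant factors of ∂_1 are all 1, so H_0 ≅ Z.
  H_1: rank ker ∂_1 − rank ∂_2 = (12 − 5) − 7 = 0, and the invariant factors of ∂_2 are all 1, so H_1 ≅ 0.
  H_2: rank ker ∂_2 − rank ∂_3 = (8 − 7) − 0 = 1, and there is no ∂_3, so H_2 ≅ Z.

As a check, the Euler characteristic is 6 − 12 + 8 = 2, which agrees with 1 − 0 + 1 = 2.

H_0 = Z,  H_1 = 0,  H_2 = Z.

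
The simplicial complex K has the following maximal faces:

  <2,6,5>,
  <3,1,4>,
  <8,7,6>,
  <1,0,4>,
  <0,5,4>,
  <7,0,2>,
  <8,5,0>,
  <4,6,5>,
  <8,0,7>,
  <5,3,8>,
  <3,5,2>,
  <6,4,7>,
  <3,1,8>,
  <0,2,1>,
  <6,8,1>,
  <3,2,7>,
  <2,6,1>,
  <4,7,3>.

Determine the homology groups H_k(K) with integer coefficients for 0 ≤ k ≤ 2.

H_0 = Z,  H_1 = Z^2,  H_2 = Z.

K has 9 vertices, 27 edges, 18 triangles.
rank ∂_0 = 0, rank ∂_1 = 8 ⇒ b_0 = 9 − 0 − 8 = 1; all invariant factors of ∂_1 are 1 so no torsion. So H_0 = Z.
rank ∂_1 = 8, rank ∂_2 = 17 ⇒ b_1 = 27 − 8 − 17 = 2; all invariant factors of ∂_2 are 1 so no torsion. So H_1 = Z^2.
rank ∂_2 = 17, rank ∂_3 = 0 ⇒ b_2 = 18 − 17 − 0 = 1. So H_2 = Z.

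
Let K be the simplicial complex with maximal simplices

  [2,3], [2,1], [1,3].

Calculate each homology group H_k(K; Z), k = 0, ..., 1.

H_0 = Z,  H_1 = Z.

K has 3 vertices, 3 edges.
rank ∂_0 = 0, rank ∂_1 = 2 ⇒ b_0 = 3 − 0 − 2 = 1; all invariant factors of ∂_1 are 1 so no torsion. So H_0 ≅ Z.
rank ∂_1 = 2, rank ∂_2 = 0 ⇒ b_1 = 3 − 2 − 0 = 1. So H_1 ≅ Z.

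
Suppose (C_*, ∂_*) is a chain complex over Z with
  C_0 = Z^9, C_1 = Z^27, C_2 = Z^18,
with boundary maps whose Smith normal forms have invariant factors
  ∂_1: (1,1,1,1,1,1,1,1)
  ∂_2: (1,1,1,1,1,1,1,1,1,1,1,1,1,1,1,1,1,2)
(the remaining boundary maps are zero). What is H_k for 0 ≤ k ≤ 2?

H_0 ≅ Z,  H_1 ≅ Z ⊕ Z/2,  H_2 = 0.

H_0: b_0 = 9 − 0 − 8 = 1; torsion from ∂_1 factors > 1: none. So H_0 ≅ Z.
H_1: b_1 = 27 − 8 − 18 = 1; torsion from ∂_2 factors > 1: [2]. So H_1 ≅ Z ⊕ Z/2.
H_2: b_2 = 18 − 18 − 0 = 0; torsion from ∂_3 factors > 1: none. So H_2 ≅ 0.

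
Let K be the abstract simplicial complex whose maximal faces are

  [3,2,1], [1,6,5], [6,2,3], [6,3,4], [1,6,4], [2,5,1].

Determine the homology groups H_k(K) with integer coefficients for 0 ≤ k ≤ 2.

We work with the vertex ordering 1 < 2 < 3 < 4 < 5 < 6. The simplices of K, each written with vertices in increasing order, are:

  0-simplices (6): [1], [2], [3], [4], [5], [6]
  1-simplices (12): [1,2], [1,3], [1,4], [1,5], [1,6], [2,3], [2,5], [2,6], [3,4], [3,6], [4,6], [5,6]
  2-simplices (6): [1,2,3], [1,2,5], [1,4,6], [1,5,6], [2,3,6], [3,4,6]

Hence C_0 ≅ Z^6, C_1 ≅ Z^12, C_2 ≅ Z^6.

Boundary ∂_1: C_1 → C_0 maps an edge to its endpoints' difference, ∂[p,q] = q − p. For instance
  ∂[1,2] = [2] − [1].
As a 6×12 matrix over Z this has rank 5, with invariant factors (1,1,1,1,1).

∂_2: C_2 → C_1 sends each 2-simplex [p,q,r] to [q,r] − [p,r] + [p,q]. For instance
  ∂[3,4,6] = [4,6] − [3,6] + [3,4],
  ∂[1,2,3] = [2,3] − [1,3] + [1,2].
As a 12×6 matrix over Z this has rank 6, with invariant factors (1,1,1,1,1,1).

Computing H_k = (kernel of ∂_k) / (image of ∂_{k+1}):

  H_0: rank C_0 − rank ∂_1 = 6 − 5 = 1, and the invariant factors of ∂_1 are all 1, so H_0 = Z.
  H_1: rank ker ∂_1 − rank ∂_2 = (12 − 5) − 6 = 1, and the invariant factors of ∂_2 are all 1, so H_1 = Z.
  H_2: rank ker ∂_2 − rank ∂_3 = (6 − 6) − 0 = 0, and there is no ∂_3, so H_2 = 0.

(K is a triangulation of the cylinder S^1 x I.)

H_0 = Z,  H_1 = Z,  H_2 = 0.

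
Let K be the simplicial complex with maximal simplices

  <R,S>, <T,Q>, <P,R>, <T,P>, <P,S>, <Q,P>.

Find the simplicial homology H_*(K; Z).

Fix the vertex order P < Q < R < S < T and write every simplex with vertices in increasing order. Then dim K = 1 and the simplices of K are:

  0-simplices (5): P, Q, R, S, T
  1-simplices (6): PQ, PR, PS, PT, QT, RS

giving chain groups C_0 ≅ Z^5, C_1 ≅ Z^6.

The boundary map ∂_1: C_1 → C_0 maps an edge to its endpoints' difference, ∂[p,q] = q − p. For instance
  ∂QT = T − Q.
This gives a 5×6 integer matrix of rank 4; reducing to Smith normal form yields diagonal entries (1,1,1,1).

From H_k ≅ ker(∂_k) / im(∂_{k+1}) we obtain:

  H_0: rank C_0 − rank ∂_1 = 5 − 4 = 1, and the invariant factors of ∂_1 are all 1, so H_0 ≅ Z.
  H_1: rank ker ∂_1 − rank ∂_2 = (6 − 4) − 0 = 2, and there is no ∂_2, so H_1 ≅ Z^2.

(K is a triangulation of a wedge of 2 circles.)

H_0 = Z,  H_1 = Z^2.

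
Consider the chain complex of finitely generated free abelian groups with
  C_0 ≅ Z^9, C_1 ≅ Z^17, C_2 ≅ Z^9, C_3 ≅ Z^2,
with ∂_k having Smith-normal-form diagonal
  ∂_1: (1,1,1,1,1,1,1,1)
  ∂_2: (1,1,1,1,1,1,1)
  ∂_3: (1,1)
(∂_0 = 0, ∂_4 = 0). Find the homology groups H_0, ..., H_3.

H_0: b_0 = 9 − 0 − 8 = 1; torsion from ∂_1 factors > 1: none. So H_0 ≅ Z.
H_1: b_1 = 17 − 8 − 7 = 2; torsion from ∂_2 factors > 1: none. So H_1 ≅ Z^2.
H_2: b_2 = 9 − 7 − 2 = 0; torsion from ∂_3 factors > 1: none. So H_2 ≅ 0.
H_3: b_3 = 2 − 2 − 0 = 0; torsion from ∂_4 factors > 1: none. So H_3 ≅ 0.

H_0 ≅ Z,  H_1 ≅ Z^2,  H_2 = 0,  H_3 = 0.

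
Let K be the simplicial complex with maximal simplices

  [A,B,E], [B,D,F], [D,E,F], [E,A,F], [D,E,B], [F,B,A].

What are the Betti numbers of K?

b_0 = 1, b_1 = 0, b_2 = 1.

Fix the vertex order A < B < D < E < F and write every simplex with vertices in increasing order. Then dim K = 2 and the simplices of K are:

  0-simplices (5): A, B, D, E, F
  1-simplices (9): AB, AE, AF, BD, BE, BF, DE, DF, EF
  2-simplices (6): ABE, ABF, AEF, BDE, BDF, DEF

so the chain groups are C_0 ≅ Z^5, C_1 ≅ Z^9, C_2 ≅ Z^6.

∂_1: C_1 → C_0 maps an edge to its endpoints' difference, ∂[p,q] = q − p.
The 5×9 boundary matrix has rank 4 and Smith normal form diag(1,1,1,1).

Boundary ∂_2: C_2 → C_1 maps a triangle to the signed sum of its edges. For instance
  ∂BDF = DF − BF + BD,
  ∂ABE = BE − AE + AB.
The resulting 9×6 matrix has rank 5, and its Smith normal form has invariant factors (1,1,1,1,1).

Computing H_k = (kernel of ∂_k) / (image of ∂_{k+1}):

  H_0: rank C_0 − rank ∂_1 = 5 − 4 = 1, and the invariant factors of ∂_1 are all 1, so H_0 = Z.
  H_1: rank ker ∂_1 − rank ∂_2 = (9 − 4) − 5 = 0, and the invariant factors of ∂_2 are all 1, so H_1 = 0.
  H_2: rank ker ∂_2 − rank ∂_3 = (6 − 5) − 0 = 1, and there is no ∂_3, so H_2 = Z.

Hence the Betti numbers are b_0 = 1, b_1 = 0, b_2 = 1.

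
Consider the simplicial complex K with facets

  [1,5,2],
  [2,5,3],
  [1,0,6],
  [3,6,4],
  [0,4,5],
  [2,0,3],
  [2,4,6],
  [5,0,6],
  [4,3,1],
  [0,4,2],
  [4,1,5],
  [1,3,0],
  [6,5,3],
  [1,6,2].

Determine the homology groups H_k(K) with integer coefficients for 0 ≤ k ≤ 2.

K has 7 vertices, 21 edges, 14 triangles.
rank ∂_0 = 0, rank ∂_1 = 6 ⇒ b_0 = 7 − 0 − 6 = 1; all invariant factors of ∂_1 are 1 so no torsion. So H_0 = Z.
rank ∂_1 = 6, rank ∂_2 = 13 ⇒ b_1 = 21 − 6 − 13 = 2; all invariant factors of ∂_2 are 1 so no torsion. So H_1 = Z^2.
rank ∂_2 = 13, rank ∂_3 = 0 ⇒ b_2 = 14 − 13 − 0 = 1. So H_2 = Z.

H_0 ≅ Z,  H_1 ≅ Z^2,  H_2 ≅ Z.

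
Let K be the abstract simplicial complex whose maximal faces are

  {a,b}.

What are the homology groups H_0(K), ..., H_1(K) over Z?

H_0 = Z,  H_1 = 0.

Order the vertices as a < b. Listing each simplex with vertices in this order, K has dimension 1 with simplices:

  0-simplices (2): a, b
  1-simplices (1): ab

Hence C_0 ≅ Z^2, C_1 ≅ Z^1.

The boundary map ∂_1: C_1 → C_0 is given by ∂[p,q] = [q] − [p]. For instance
  ∂ab = b − a.
As a 2×1 matrix over Z this has rank 1, with invariant factors (1).

Computing H_k = (kernel of ∂_k) / (image of ∂_{k+1}):

  H_0: rank C_0 − rank ∂_1 = 2 − 1 = 1, and the invariant factors of ∂_1 are all 1, so H_0 ≅ Z.
  H_1: rank ker ∂_1 − rank ∂_2 = (1 − 1) − 0 = 0, and there is no ∂_2, so H_1 ≅ 0.

As a check, the Euler characteristic is 2 − 1 = 1, which agrees with 1 − 0 = 1.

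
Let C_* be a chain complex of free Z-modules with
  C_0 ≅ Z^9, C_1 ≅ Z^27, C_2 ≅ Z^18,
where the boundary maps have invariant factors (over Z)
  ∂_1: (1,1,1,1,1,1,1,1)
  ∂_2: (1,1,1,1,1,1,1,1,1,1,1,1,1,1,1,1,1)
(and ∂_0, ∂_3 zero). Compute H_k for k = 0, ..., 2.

H_0: b_0 = 9 − 0 − 8 = 1; torsion from ∂_1 factors > 1: none. So H_0 = Z.
H_1: b_1 = 27 − 8 − 17 = 2; torsion from ∂_2 factors > 1: none. So H_1 = Z^2.
H_2: b_2 = 18 − 17 − 0 = 1; torsion from ∂_3 factors > 1: none. So H_2 = Z.

H_0 = Z,  H_1 = Z^2,  H_2 = Z.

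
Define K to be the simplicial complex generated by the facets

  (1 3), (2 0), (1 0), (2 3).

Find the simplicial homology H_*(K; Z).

H_0 ≅ Z,  H_1 ≅ Z.

Order the vertices as 0 < 1 < 2 < 3. Listing each simplex with vertices in this order, K has dimension 1 with simplices:

  0-simplices (4): [0], [1], [2], [3]
  1-simplices (4): [0,1], [0,2], [1,3], [2,3]

so the chain groups are C_0 ≅ Z^4, C_1 ≅ Z^4.

The boundary map ∂_1: C_1 → C_0 is given by ∂[p,q] = [q] − [p]. For instance
  ∂[1,3] = [3] − [1].
As a 4×4 matrix over Z this has rank 3, with invariant factors (1,1,1).

Now H_k = ker ∂_k / im ∂_{k+1}, so:

  H_0: rank C_0 − rank ∂_1 = 4 − 3 = 1, and the invariant factors of ∂_1 are all 1, so H_0 ≅ Z.
  H_1: rank ker ∂_1 − rank ∂_2 = (4 − 3) − 0 = 1, and there is no ∂_2, so H_1 ≅ Z.

As a check, the Euler characteristic is 4 − 4 = 0, which agrees with 1 − 1 = 0.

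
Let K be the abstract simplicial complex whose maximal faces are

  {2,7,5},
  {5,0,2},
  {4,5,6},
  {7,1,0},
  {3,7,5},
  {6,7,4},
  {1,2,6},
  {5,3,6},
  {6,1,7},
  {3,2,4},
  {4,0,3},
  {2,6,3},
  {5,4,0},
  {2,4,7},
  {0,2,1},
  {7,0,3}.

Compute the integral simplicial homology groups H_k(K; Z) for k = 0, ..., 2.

H_0 ≅ Z,  H_1 ≅ Z^2,  H_2 ≅ Z.

Fix the vertex order 0 < 1 < 2 < 3 < 4 < 5 < 6 < 7 and write every simplex with vertices in increasing order. Then dim K = 2 and the simplices of K are:

  0-simplices (8): [0], [1], [2], [3], [4], [5], [6], [7]
  1-simplices (24): (24 of them)
  2-simplices (16): [0,1,2], [0,1,7], [0,2,5], [0,3,4], [0,3,7], [0,4,5], [1,2,6], [1,6,7], [2,3,4], [2,3,6], [2,4,7], [2,5,7], [3,5,6], [3,5,7], [4,5,6], [4,6,7]

Hence C_0 ≅ Z^8, C_1 ≅ Z^24, C_2 ≅ Z^16.

Boundary ∂_1: C_1 → C_0 sends each edge [p,q] (with p < q) to q − p. For instance
  ∂[0,5] = [5] − [0].
The 8×24 boundary matrix has rank 7 and Smith normal form diag(1,1,1,1,1,1,1).

Boundary ∂_2: C_2 → C_1 acts by ∂[p,q,r] = [q,r] − [p,r] + [p,q]. For instance
  ∂[2,5,7] = [5,7] − [2,7] + [2,5],
  ∂[0,2,5] = [2,5] − [0,5] + [0,2].
The resulting 24×16 matrix has rank 15, and its Smith normal form has invariant factors (1,1,1,1,1,1,1,1,1,1,1,1,1,1,1).

Now H_k = ker ∂_k / im ∂_{k+1}, so:

  H_0: rank C_0 − rank ∂_1 = 8 − 7 = 1, and the invariant factors of ∂_1 are all 1, so H_0 ≅ Z.
  H_1: rank ker ∂_1 − rank ∂_2 = (24 − 7) − 15 = 2, and the invariant factors of ∂_2 are all 1, so H_1 ≅ Z^2.
  H_2: rank ker ∂_2 − rank ∂_3 = (16 − 15) − 0 = 1, and there is no ∂_3, so H_2 ≅ Z.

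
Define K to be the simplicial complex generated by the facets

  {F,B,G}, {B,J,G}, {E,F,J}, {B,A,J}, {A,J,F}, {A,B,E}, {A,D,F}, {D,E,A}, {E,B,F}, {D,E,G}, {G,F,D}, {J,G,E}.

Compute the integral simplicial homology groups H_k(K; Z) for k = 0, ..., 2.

H_0 ≅ Z,  H_1 ≅ Z/2,  H_2 = 0.

We work with the vertex ordering A < B < D < E < F < G < J. The simplices of K, each written with vertices in increasing order, are:

  0-simplices (7): A, B, D, E, F, G, J
  1-simplices (18): AB, AD, AE, AF, AJ, BE, BF, BG, BJ, DE, DF, DG, EF, EG, EJ, FG, FJ, GJ
  2-simplices (12): ABE, ABJ, ADE, ADF, AFJ, BEF, BFG, BGJ, DEG, DFG, EFJ, EGJ

giving chain groups C_0 ≅ Z^7, C_1 ≅ Z^18, C_2 ≅ Z^12.

The boundary map ∂_1: C_1 → C_0 sends each edge [p,q] (with p < q) to q − p. For instance
  ∂BG = G − B.
The 7×18 boundary matrix has rank 6 and Smith normal form diag(1,1,1,1,1,1).

Boundary ∂_2: C_2 → C_1 sends each 2-simplex [p,q,r] to [q,r] − [p,r] + [p,q]. For instance
  ∂ABJ = BJ − AJ + AB,
  ∂ADE = DE − AE + AD.
The resulting 18×12 matrix has rank 12, and its Smith normal form has invariant factors (1,1,1,1,1,1,1,1,1,1,1,2).

Reading off H_k = ker ∂_k / im ∂_{k+1}:

  H_0: rank C_0 − rank ∂_1 = 7 − 6 = 1, and the invariant factors of ∂_1 are all 1, so H_0 = Z.
  H_1: rank ker ∂_1 − rank ∂_2 = (18 − 6) − 12 = 0, and ∂_2 has invariant factor 2 > 1, so H_1 = Z/2.
  H_2: rank ker ∂_2 − rank ∂_3 = (12 − 12) − 0 = 0, and there is no ∂_3, so H_2 = 0.

As a check, the Euler characteristic is 7 − 18 + 12 = 1, which agrees with 1 − 0 + 0 = 1.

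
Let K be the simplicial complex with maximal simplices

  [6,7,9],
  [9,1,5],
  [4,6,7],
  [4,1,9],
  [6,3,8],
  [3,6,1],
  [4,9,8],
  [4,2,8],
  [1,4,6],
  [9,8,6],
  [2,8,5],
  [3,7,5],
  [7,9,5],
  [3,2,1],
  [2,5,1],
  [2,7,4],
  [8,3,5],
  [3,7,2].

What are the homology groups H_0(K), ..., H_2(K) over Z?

H_0 = Z,  H_1 = Z ⊕ Z/2,  H_2 = 0.

K has 9 vertices, 27 edges, 18 triangles.
rank ∂_0 = 0, rank ∂_1 = 8 ⇒ b_0 = 9 − 0 − 8 = 1; all invariant factors of ∂_1 are 1 so no torsion. So H_0 ≅ Z.
rank ∂_1 = 8, rank ∂_2 = 18 ⇒ b_1 = 27 − 8 − 18 = 1; ∂_2 has invariant factor(s) [2] giving torsion. So H_1 ≅ Z ⊕ Z/2.
rank ∂_2 = 18, rank ∂_3 = 0 ⇒ b_2 = 18 − 18 − 0 = 0. So H_2 ≅ 0.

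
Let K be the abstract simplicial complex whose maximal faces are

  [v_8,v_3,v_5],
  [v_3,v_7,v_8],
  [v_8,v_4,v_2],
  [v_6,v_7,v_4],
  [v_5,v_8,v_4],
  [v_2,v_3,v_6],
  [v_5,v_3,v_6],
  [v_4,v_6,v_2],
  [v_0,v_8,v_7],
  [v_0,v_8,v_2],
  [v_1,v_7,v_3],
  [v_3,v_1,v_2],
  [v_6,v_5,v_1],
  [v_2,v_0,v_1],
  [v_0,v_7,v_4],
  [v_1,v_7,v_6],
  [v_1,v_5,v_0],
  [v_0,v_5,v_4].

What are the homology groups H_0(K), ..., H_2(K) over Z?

Take the total order v_0 < v_1 < v_2 < v_3 < v_4 < v_5 < v_6 < v_7 < v_8 on the vertex set. Then K (dimension 2) consists of the simplices:

  0-simplices (9): [v_0], [v_1], [v_2], [v_3], [v_4], [v_5], [v_6], [v_7], [v_8]
  1-simplices (27): (27 of them)
  2-simplices (18): (18 of them)

giving chain groups C_0 ≅ Z^9, C_1 ≅ Z^27, C_2 ≅ Z^18.

∂_1: C_1 → C_0 maps an edge to its endpoints' difference, ∂[p,q] = q − p.
The 9×27 boundary matrix has rank 8 and Smith normal form diag(1,1,1,1,1,1,1,1).

The boundary map ∂_2: C_2 → C_1 maps a triangle to the signed sum of its edges. For instance
  ∂[v_0,v_1,v_2] = [v_1,v_2] − [v_0,v_2] + [v_0,v_1],
  ∂[v_0,v_4,v_5] = [v_4,v_5] − [v_0,v_5] + [v_0,v_4].
As a 27×18 matrix over Z this has rank 18, with invariant factors (1,1,1,1,1,1,1,1,1,1,1,1,1,1,1,1,1,2).

From H_k ≅ ker(∂_k) / im(∂_{k+1}) we obtain:

  H_0: rank C_0 − rank ∂_1 = 9 − 8 = 1, and the invariant factors of ∂_1 are all 1, so H_0 = Z.
  H_1: rank ker ∂_1 − rank ∂_2 = (27 − 8) − 18 = 1, and ∂_2 has invariant factor 2 > 1, so H_1 = Z ⊕ Z/2Z.
  H_2: rank ker ∂_2 − rank ∂_3 = (18 − 18) − 0 = 0, and there is no ∂_3, so H_2 = 0.

H_0 ≅ Z,  H_1 ≅ Z ⊕ Z/2Z,  H_2 = 0.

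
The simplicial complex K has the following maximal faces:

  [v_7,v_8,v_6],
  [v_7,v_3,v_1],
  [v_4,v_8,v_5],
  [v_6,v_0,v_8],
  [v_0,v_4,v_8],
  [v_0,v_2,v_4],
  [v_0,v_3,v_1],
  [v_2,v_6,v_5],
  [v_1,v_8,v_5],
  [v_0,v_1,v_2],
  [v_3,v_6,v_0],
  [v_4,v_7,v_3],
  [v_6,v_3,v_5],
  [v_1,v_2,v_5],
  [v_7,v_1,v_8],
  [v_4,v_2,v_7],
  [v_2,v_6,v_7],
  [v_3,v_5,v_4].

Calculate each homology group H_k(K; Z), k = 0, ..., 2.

We work with the vertex ordering v_0 < v_1 < v_2 < v_3 < v_4 < v_5 < v_6 < v_7 < v_8. The simplices of K, each written with vertices in increasing order, are:

  0-simplices (9): [v_0], [v_1], [v_2], [v_3], [v_4], [v_5], [v_6], [v_7], [v_8]
  1-simplices (27): (27 of them)
  2-simplices (18): (18 of them)

Hence C_0 ≅ Z^9, C_1 ≅ Z^27, C_2 ≅ Z^18.

∂_1: C_1 → C_0 is given by ∂[p,q] = [q] − [p]. For instance
  ∂[v_2,v_4] = [v_4] − [v_2].
The 9×27 boundary matrix has rank 8 and Smith normal form diag(1,1,1,1,1,1,1,1).

The boundary map ∂_2: C_2 → C_1 maps a triangle to the signed sum of its edges. For instance
  ∂[v_0,v_4,v_8] = [v_4,v_8] − [v_0,v_8] + [v_0,v_4],
  ∂[v_2,v_5,v_6] = [v_5,v_6] − [v_2,v_6] + [v_2,v_5].
As a 27×18 matrix over Z this has rank 17, with invariant factors (1,1,1,1,1,1,1,1,1,1,1,1,1,1,1,1,1).

Now H_k = ker ∂_k / im ∂_{k+1}, so:

  H_0: rank C_0 − rank ∂_1 = 9 − 8 = 1, and the invariant factors of ∂_1 are all 1, so H_0 = Z.
  H_1: rank ker ∂_1 − rank ∂_2 = (27 − 8) − 17 = 2, and the invariant factors of ∂_2 are all 1, so H_1 = Z^2.
  H_2: rank ker ∂_2 − rank ∂_3 = (18 − 17) − 0 = 1, and there is no ∂_3, so H_2 = Z.

As a check, the Euler characteristic is 9 − 27 + 18 = 0, which agrees with 1 − 2 + 1 = 0.

H_0 ≅ Z,  H_1 ≅ Z^2,  H_2 ≅ Z.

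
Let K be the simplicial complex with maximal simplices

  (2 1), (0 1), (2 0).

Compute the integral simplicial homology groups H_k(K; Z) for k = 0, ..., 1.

H_0 = Z,  H_1 = Z.

K has 3 vertices, 3 edges.
rank ∂_0 = 0, rank ∂_1 = 2 ⇒ b_0 = 3 − 0 − 2 = 1; all invariant factors of ∂_1 are 1 so no torsion. So H_0 ≅ Z.
rank ∂_1 = 2, rank ∂_2 = 0 ⇒ b_1 = 3 − 2 − 0 = 1. So H_1 ≅ Z.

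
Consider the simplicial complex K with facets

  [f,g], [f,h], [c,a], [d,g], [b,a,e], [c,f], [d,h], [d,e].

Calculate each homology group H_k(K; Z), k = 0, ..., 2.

H_0 = Z,  H_1 = Z^2,  H_2 = 0.

We work with the vertex ordering a < b < c < d < e < f < g < h. The simplices of K, each written with vertices in increasing order, are:

  0-simplices (8): a, b, c, d, e, f, g, h
  1-simplices (10): ab, ac, ae, be, cf, de, dg, dh, fg, fh
  2-simplices (1): abe

Hence C_0 ≅ Z^8, C_1 ≅ Z^10, C_2 ≅ Z^1.

Boundary ∂_1: C_1 → C_0 maps an edge to its endpoints' difference, ∂[p,q] = q − p.
The 8×10 boundary matrix has rank 7 and Smith normal form diag(1,1,1,1,1,1,1).

Boundary ∂_2: C_2 → C_1 sends each 2-simplex [p,q,r] to [q,r] − [p,r] + [p,q]. For instance
  ∂abe = be − ae + ab.
As a 10×1 matrix over Z this has rank 1, with invariant factors (1).

Reading off H_k = ker ∂_k / im ∂_{k+1}:

  H_0: rank C_0 − rank ∂_1 = 8 − 7 = 1, and the invariant factors of ∂_1 are all 1, so H_0 = Z.
  H_1: rank ker ∂_1 − rank ∂_2 = (10 − 7) − 1 = 2, and the invariant factors of ∂_2 are all 1, so H_1 = Z^2.
  H_2: rank ker ∂_2 − rank ∂_3 = (1 − 1) − 0 = 0, and there is no ∂_3, so H_2 = 0.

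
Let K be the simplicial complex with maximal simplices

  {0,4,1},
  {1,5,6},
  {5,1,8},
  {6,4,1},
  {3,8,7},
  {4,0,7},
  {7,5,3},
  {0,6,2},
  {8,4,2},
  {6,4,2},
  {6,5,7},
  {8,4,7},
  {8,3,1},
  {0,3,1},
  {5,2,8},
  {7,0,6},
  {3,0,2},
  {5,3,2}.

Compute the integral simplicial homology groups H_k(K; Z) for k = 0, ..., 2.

H_0 = Z,  H_1 = Z ⊕ Z_2,  H_2 = 0.

Fix the vertex order 0 < 1 < 2 < 3 < 4 < 5 < 6 < 7 < 8 and write every simplex with vertices in increasing order. Then dim K = 2 and the simplices of K are:

  0-simplices (9): [0], [1], [2], [3], [4], [5], [6], [7], [8]
  1-simplices (27): (27 of them)
  2-simplices (18): [0,1,3], [0,1,4], [0,2,3], [0,2,6], [0,4,7], [0,6,7], [1,3,8], [1,4,6], [1,5,6], [1,5,8], [2,3,5], [2,4,6], [2,4,8], [2,5,8], [3,5,7], [3,7,8], [4,7,8], [5,6,7]

Hence C_0 ≅ Z^9, C_1 ≅ Z^27, C_2 ≅ Z^18.

The boundary map ∂_1: C_1 → C_0 is given by ∂[p,q] = [q] − [p]. For instance
  ∂[4,8] = [8] − [4].
The resulting 9×27 matrix has rank 8, and its Smith normal form has invariant factors (1,1,1,1,1,1,1,1).

Boundary ∂_2: C_2 → C_1 acts by ∂[p,q,r] = [q,r] − [p,r] + [p,q]. For instance
  ∂[0,6,7] = [6,7] − [0,7] + [0,6],
  ∂[0,1,4] = [1,4] − [0,4] + [0,1].
The 27×18 boundary matrix has rank 18 and Smith normal form diag(1,1,1,1,1,1,1,1,1,1,1,1,1,1,1,1,1,2).

Computing H_k = (kernel of ∂_k) / (image of ∂_{k+1}):

  H_0: rank C_0 − rank ∂_1 = 9 − 8 = 1, and the invariant factors of ∂_1 are all 1, so H_0 = Z.
  H_1: rank ker ∂_1 − rank ∂_2 = (27 − 8) − 18 = 1, and ∂_2 has invariant factor 2 > 1, so H_1 = Z ⊕ Z_2.
  H_2: rank ker ∂_2 − rank ∂_3 = (18 − 18) − 0 = 0, and there is no ∂_3, so H_2 = 0.

(K is a triangulation of the Klein bottle.)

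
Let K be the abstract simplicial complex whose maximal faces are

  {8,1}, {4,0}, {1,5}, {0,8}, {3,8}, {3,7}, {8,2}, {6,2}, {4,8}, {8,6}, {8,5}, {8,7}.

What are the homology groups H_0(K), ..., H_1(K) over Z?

H_0 = Z,  H_1 = Z^4.

Order the vertices as 0 < 1 < 2 < 3 < 4 < 5 < 6 < 7 < 8. Listing each simplex with vertices in this order, K has dimension 1 with simplices:

  0-simplices (9): [0], [1], [2], [3], [4], [5], [6], [7], [8]
  1-simplices (12): [0,4], [0,8], [1,5], [1,8], [2,6], [2,8], [3,7], [3,8], [4,8], [5,8], [6,8], [7,8]

giving chain groups C_0 ≅ Z^9, C_1 ≅ Z^12.

The boundary map ∂_1: C_1 → C_0 sends each edge [p,q] (with p < q) to q − p.
This gives a 9×12 integer matrix of rank 8; reducing to Smith normal form yields diagonal entries (1,1,1,1,1,1,1,1).

Now H_k = ker ∂_k / im ∂_{k+1}, so:

  H_0: rank C_0 − rank ∂_1 = 9 − 8 = 1, and the invariant factors of ∂_1 are all 1, so H_0 ≅ Z.
  H_1: rank ker ∂_1 − rank ∂_2 = (12 − 8) − 0 = 4, and there is no ∂_2, so H_1 ≅ Z^4.

As a check, the Euler characteristic is 9 − 12 = -3, which agrees with 1 − 4 = -3.
(K is a triangulation of a wedge of 4 circles.)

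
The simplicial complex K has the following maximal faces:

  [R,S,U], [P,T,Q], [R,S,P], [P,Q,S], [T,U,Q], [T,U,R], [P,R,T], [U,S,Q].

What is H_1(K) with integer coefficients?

Fix the vertex order P < Q < R < S < T < U and write every simplex with vertices in increasing order. Then dim K = 2 and the simplices of K are:

  0-simplices (6): P, Q, R, S, T, U
  1-simplices (12): PQ, PR, PS, PT, QS, QT, QU, RS, RT, RU, SU, TU
  2-simplices (8): PQS, PQT, PRS, PRT, QSU, QTU, RSU, RTU

giving chain groups C_0 ≅ Z^6, C_1 ≅ Z^12, C_2 ≅ Z^8.

The boundary map ∂_1: C_1 → C_0 sends each edge [p,q] (with p < q) to q − p. For instance
  ∂RS = S − R.
As a 6×12 matrix over Z this has rank 5, with invariant factors (1,1,1,1,1).

The boundary map ∂_2: C_2 → C_1 maps a triangle to the signed sum of its edges. For instance
  ∂RSU = SU − RU + RS,
  ∂QTU = TU − QU + QT.
The resulting 12×8 matrix has rank 7, and its Smith normal form has invariant factors (1,1,1,1,1,1,1).

Reading off H_k = ker ∂_k / im ∂_{k+1}:

  H_1: rank ker ∂_1 − rank ∂_2 = (12 − 5) − 7 = 0, and the invariant factors of ∂_2 are all 1, so H_1 = 0.

H_1 ≅ 0.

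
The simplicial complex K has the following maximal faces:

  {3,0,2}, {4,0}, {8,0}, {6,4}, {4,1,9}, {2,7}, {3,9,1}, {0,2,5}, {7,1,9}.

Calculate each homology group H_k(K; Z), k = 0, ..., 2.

K has 10 vertices, 16 edges, 5 triangles.
rank ∂_0 = 0, rank ∂_1 = 9 ⇒ b_0 = 10 − 0 − 9 = 1; all invariant factors of ∂_1 are 1 so no torsion. So H_0 = Z.
rank ∂_1 = 9, rank ∂_2 = 5 ⇒ b_1 = 16 − 9 − 5 = 2; all invariant factors of ∂_2 are 1 so no torsion. So H_1 = Z^2.
rank ∂_2 = 5, rank ∂_3 = 0 ⇒ b_2 = 5 − 5 − 0 = 0. So H_2 = 0.

H_0 = Z,  H_1 = Z^2,  H_2 = 0.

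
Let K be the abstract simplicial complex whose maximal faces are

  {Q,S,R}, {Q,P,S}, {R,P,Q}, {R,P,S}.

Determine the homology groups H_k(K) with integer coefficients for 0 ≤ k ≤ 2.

Fix the vertex order P < Q < R < S and write every simplex with vertices in increasing order. Then dim K = 2 and the simplices of K are:

  0-simplices (4): P, Q, R, S
  1-simplices (6): PQ, PR, PS, QR, QS, RS
  2-simplices (4): PQR, PQS, PRS, QRS

so the chain groups are C_0 ≅ Z^4, C_1 ≅ Z^6, C_2 ≅ Z^4.

Boundary ∂_1: C_1 → C_0 maps an edge to its endpoints' difference, ∂[p,q] = q − p. For instance
  ∂PR = R − P.
As a 4×6 matrix over Z this has rank 3, with invariant factors (1,1,1).

∂_2: C_2 → C_1 maps a triangle to the signed sum of its edges. For instance
  ∂PQR = QR − PR + PQ,
  ∂PRS = RS − PS + PR.
The resulting 6×4 matrix has rank 3, and its Smith normal form has invariant factors (1,1,1).

From H_k ≅ ker(∂_k) / im(∂_{k+1}) we obtain:

  H_0: rank C_0 − rank ∂_1 = 4 − 3 = 1, and the invariant factors of ∂_1 are all 1, so H_0 ≅ Z.
  H_1: rank ker ∂_1 − rank ∂_2 = (6 − 3) − 3 = 0, and the invariant factors of ∂_2 are all 1, so H_1 ≅ 0.
  H_2: rank ker ∂_2 − rank ∂_3 = (4 − 3) − 0 = 1, and there is no ∂_3, so H_2 ≅ Z.

H_0 ≅ Z,  H_1 = 0,  H_2 ≅ Z.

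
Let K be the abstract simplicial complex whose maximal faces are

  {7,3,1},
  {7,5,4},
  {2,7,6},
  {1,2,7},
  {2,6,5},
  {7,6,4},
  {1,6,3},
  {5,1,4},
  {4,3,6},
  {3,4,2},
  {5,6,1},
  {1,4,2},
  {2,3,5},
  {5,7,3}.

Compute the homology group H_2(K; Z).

H_2 ≅ Z.

Fix the vertex order 1 < 2 < 3 < 4 < 5 < 6 < 7 and write every simplex with vertices in increasing order. Then dim K = 2 and the simplices of K are:

  0-simplices (7): [1], [2], [3], [4], [5], [6], [7]
  1-simplices (21): [1,2], [1,3], [1,4], [1,5], [1,6], [1,7], [2,3], [2,4], [2,5], [2,6], [2,7], [3,4], [3,5], [3,6], [3,7], [4,5], [4,6], [4,7], [5,6], [5,7], [6,7]
  2-simplices (14): [1,2,4], [1,2,7], [1,3,6], [1,3,7], [1,4,5], [1,5,6], [2,3,4], [2,3,5], [2,5,6], [2,6,7], [3,4,6], [3,5,7], [4,5,7], [4,6,7]

so the chain groups are C_0 ≅ Z^7, C_1 ≅ Z^21, C_2 ≅ Z^14.

∂_1: C_1 → C_0 is given by ∂[p,q] = [q] − [p].
The resulting 7×21 matrix has rank 6, and its Smith normal form has invariant factors (1,1,1,1,1,1).

∂_2: C_2 → C_1 maps a triangle to the signed sum of its edges. For instance
  ∂[1,3,7] = [3,7] − [1,7] + [1,3],
  ∂[1,2,7] = [2,7] − [1,7] + [1,2].
As a 21×14 matrix over Z this has rank 13, with invariant factors (1,1,1,1,1,1,1,1,1,1,1,1,1).

Now H_k = ker ∂_k / im ∂_{k+1}, so:

  H_2: rank ker ∂_2 − rank ∂_3 = (14 − 13) − 0 = 1, and there is no ∂_3, so H_2 ≅ Z.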